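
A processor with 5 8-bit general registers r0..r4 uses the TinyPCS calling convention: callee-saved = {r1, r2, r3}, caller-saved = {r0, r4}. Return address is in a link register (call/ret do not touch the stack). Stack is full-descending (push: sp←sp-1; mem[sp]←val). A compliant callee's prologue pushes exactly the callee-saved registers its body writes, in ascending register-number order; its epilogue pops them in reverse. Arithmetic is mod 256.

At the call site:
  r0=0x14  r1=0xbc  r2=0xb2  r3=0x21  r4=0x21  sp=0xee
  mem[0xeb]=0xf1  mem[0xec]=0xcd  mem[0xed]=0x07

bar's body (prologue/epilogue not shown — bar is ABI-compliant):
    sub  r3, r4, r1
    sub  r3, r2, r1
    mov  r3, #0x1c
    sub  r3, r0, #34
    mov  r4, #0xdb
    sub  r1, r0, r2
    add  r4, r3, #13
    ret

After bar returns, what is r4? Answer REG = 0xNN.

prologue: push r1 → mem[0xed]=0xbc, sp=0xed
prologue: push r3 → mem[0xec]=0x21, sp=0xec
body[0] sub  r3, r4, r1 → r3=0x65
body[1] sub  r3, r2, r1 → r3=0xf6
body[2] mov  r3, #0x1c → r3=0x1c
body[3] sub  r3, r0, #34 → r3=0xf2
body[4] mov  r4, #0xdb → r4=0xdb
body[5] sub  r1, r0, r2 → r1=0x62
body[6] add  r4, r3, #13 → r4=0xff
epilogue: pop r3=0x21, sp=0xed
epilogue: pop r1=0xbc, sp=0xee
r4 is caller-saved → body value

REG = 0xff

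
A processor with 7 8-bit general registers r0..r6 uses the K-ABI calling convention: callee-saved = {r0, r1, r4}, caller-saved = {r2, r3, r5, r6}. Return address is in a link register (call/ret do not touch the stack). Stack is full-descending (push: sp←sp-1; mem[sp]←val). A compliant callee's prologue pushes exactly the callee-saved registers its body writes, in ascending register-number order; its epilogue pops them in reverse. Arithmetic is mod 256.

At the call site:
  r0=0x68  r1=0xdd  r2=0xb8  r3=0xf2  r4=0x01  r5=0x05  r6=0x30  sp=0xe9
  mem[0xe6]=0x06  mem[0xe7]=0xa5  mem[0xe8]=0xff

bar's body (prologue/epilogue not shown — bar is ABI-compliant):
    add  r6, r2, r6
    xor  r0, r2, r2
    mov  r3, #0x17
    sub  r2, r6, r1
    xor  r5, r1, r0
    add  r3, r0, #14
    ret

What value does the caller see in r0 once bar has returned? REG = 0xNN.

REG = 0x68

prologue: push r0 -> mem[0xe8]=0x68, sp=0xe8
body[0] add  r6, r2, r6 -> r6=0xe8
body[1] xor  r0, r2, r2 -> r0=0x00
body[2] mov  r3, #0x17 -> r3=0x17
body[3] sub  r2, r6, r1 -> r2=0x0b
body[4] xor  r5, r1, r0 -> r5=0xdd
body[5] add  r3, r0, #14 -> r3=0x0e
epilogue: pop r0=0x68, sp=0xe9
r0 is callee-saved -> restored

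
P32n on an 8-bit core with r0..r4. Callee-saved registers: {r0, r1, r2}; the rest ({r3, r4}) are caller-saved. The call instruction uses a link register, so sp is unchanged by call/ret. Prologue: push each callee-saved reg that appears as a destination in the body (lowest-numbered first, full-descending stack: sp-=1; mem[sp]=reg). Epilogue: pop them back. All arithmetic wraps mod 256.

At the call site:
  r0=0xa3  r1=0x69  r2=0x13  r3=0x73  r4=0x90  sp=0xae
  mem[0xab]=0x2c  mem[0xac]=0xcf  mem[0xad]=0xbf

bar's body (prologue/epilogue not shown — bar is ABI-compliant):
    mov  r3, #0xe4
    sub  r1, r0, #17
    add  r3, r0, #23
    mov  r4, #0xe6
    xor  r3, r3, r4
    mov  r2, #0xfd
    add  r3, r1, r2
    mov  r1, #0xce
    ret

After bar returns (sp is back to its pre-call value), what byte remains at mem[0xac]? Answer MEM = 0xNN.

prologue: push r1 → mem[0xad]=0x69, sp=0xad
prologue: push r2 → mem[0xac]=0x13, sp=0xac
body[0] mov  r3, #0xe4 → r3=0xe4
body[1] sub  r1, r0, #17 → r1=0x92
body[2] add  r3, r0, #23 → r3=0xba
body[3] mov  r4, #0xe6 → r4=0xe6
body[4] xor  r3, r3, r4 → r3=0x5c
body[5] mov  r2, #0xfd → r2=0xfd
body[6] add  r3, r1, r2 → r3=0x8f
body[7] mov  r1, #0xce → r1=0xce
epilogue: pop r2=0x13, sp=0xad
epilogue: pop r1=0x69, sp=0xae
prologue pushed ['r1', 'r2'] at ['0xad', '0xac']

MEM = 0x13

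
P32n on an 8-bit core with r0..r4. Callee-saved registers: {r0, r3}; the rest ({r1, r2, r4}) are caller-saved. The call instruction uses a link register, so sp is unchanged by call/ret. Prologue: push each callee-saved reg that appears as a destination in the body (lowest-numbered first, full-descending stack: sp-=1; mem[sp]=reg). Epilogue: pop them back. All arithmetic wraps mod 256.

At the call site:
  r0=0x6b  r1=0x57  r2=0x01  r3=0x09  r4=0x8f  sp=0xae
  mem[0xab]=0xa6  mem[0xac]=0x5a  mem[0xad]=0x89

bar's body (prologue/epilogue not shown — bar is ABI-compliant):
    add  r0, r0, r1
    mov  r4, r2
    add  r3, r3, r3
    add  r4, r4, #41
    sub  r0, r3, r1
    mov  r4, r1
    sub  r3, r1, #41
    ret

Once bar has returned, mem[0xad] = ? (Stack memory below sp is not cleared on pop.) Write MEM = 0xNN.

MEM = 0x6b

prologue: push r0 -> mem[0xad]=0x6b, sp=0xad
prologue: push r3 -> mem[0xac]=0x09, sp=0xac
body[0] add  r0, r0, r1 -> r0=0xc2
body[1] mov  r4, r2 -> r4=0x01
body[2] add  r3, r3, r3 -> r3=0x12
body[3] add  r4, r4, #41 -> r4=0x2a
body[4] sub  r0, r3, r1 -> r0=0xbb
body[5] mov  r4, r1 -> r4=0x57
body[6] sub  r3, r1, #41 -> r3=0x2e
epilogue: pop r3=0x09, sp=0xad
epilogue: pop r0=0x6b, sp=0xae
prologue pushed ['r0', 'r3'] at ['0xad', '0xac']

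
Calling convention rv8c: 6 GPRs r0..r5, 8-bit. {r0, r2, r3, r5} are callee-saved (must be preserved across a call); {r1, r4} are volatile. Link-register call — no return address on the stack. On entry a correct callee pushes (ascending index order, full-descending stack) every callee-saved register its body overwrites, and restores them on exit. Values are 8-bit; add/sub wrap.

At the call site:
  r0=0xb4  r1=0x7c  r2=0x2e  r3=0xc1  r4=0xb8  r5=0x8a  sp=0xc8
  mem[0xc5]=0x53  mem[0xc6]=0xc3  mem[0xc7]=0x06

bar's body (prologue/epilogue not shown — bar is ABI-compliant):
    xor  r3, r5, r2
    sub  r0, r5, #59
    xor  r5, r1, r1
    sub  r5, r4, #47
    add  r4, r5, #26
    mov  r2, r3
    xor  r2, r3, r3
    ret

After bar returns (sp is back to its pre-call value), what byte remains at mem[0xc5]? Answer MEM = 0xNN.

prologue: push r0 -> mem[0xc7]=0xb4, sp=0xc7
prologue: push r2 -> mem[0xc6]=0x2e, sp=0xc6
prologue: push r3 -> mem[0xc5]=0xc1, sp=0xc5
prologue: push r5 -> mem[0xc4]=0x8a, sp=0xc4
body[0] xor  r3, r5, r2 -> r3=0xa4
body[1] sub  r0, r5, #59 -> r0=0x4f
body[2] xor  r5, r1, r1 -> r5=0x00
body[3] sub  r5, r4, #47 -> r5=0x89
body[4] add  r4, r5, #26 -> r4=0xa3
body[5] mov  r2, r3 -> r2=0xa4
body[6] xor  r2, r3, r3 -> r2=0x00
epilogue: pop r5=0x8a, sp=0xc5
epilogue: pop r3=0xc1, sp=0xc6
epilogue: pop r2=0x2e, sp=0xc7
epilogue: pop r0=0xb4, sp=0xc8
prologue pushed ['r0', 'r2', 'r3', 'r5'] at ['0xc7', '0xc6', '0xc5', '0xc4']

MEM = 0xc1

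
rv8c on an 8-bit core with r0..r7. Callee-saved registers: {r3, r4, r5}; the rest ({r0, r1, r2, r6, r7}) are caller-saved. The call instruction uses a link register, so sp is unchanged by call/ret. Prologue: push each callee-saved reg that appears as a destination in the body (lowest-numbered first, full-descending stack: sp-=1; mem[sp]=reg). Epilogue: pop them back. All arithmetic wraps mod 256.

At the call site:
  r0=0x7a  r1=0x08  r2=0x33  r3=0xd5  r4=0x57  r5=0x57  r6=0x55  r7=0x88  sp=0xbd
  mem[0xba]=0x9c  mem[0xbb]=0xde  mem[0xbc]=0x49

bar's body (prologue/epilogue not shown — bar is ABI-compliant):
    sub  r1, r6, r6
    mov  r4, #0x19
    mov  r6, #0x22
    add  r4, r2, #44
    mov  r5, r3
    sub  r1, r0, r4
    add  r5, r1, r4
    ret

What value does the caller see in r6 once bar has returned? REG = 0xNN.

prologue: push r4 → mem[0xbc]=0x57, sp=0xbc
prologue: push r5 → mem[0xbb]=0x57, sp=0xbb
body[0] sub  r1, r6, r6 → r1=0x00
body[1] mov  r4, #0x19 → r4=0x19
body[2] mov  r6, #0x22 → r6=0x22
body[3] add  r4, r2, #44 → r4=0x5f
body[4] mov  r5, r3 → r5=0xd5
body[5] sub  r1, r0, r4 → r1=0x1b
body[6] add  r5, r1, r4 → r5=0x7a
epilogue: pop r5=0x57, sp=0xbc
epilogue: pop r4=0x57, sp=0xbd
r6 is caller-saved → body value

REG = 0x22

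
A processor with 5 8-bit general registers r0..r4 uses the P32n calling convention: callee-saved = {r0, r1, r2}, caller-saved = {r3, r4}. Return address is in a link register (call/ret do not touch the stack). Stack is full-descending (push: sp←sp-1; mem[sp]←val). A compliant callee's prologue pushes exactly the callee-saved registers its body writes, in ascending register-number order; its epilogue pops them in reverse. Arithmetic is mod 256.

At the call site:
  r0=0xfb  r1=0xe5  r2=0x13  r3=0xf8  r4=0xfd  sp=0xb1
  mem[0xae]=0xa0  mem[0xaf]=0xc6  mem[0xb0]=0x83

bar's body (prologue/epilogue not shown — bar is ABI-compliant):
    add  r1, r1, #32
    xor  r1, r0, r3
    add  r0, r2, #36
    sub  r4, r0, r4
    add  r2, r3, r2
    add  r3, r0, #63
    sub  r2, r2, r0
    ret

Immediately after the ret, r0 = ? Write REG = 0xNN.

REG = 0xfb

prologue: push r0 → mem[0xb0]=0xfb, sp=0xb0
prologue: push r1 → mem[0xaf]=0xe5, sp=0xaf
prologue: push r2 → mem[0xae]=0x13, sp=0xae
body[0] add  r1, r1, #32 → r1=0x05
body[1] xor  r1, r0, r3 → r1=0x03
body[2] add  r0, r2, #36 → r0=0x37
body[3] sub  r4, r0, r4 → r4=0x3a
body[4] add  r2, r3, r2 → r2=0x0b
body[5] add  r3, r0, #63 → r3=0x76
body[6] sub  r2, r2, r0 → r2=0xd4
epilogue: pop r2=0x13, sp=0xaf
epilogue: pop r1=0xe5, sp=0xb0
epilogue: pop r0=0xfb, sp=0xb1
r0 is callee-saved → restored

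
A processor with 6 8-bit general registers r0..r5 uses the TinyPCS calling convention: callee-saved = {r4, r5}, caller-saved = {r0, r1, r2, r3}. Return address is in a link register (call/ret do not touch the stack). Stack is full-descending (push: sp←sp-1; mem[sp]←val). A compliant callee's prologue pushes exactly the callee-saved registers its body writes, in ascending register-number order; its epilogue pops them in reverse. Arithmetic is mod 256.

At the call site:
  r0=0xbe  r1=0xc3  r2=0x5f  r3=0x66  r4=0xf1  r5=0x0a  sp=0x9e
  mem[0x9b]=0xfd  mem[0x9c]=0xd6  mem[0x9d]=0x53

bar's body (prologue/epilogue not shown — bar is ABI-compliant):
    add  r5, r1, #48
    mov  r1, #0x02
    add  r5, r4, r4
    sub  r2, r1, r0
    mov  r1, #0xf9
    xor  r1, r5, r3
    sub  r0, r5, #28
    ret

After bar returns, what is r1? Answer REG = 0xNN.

REG = 0x84

prologue: push r5 -> mem[0x9d]=0x0a, sp=0x9d
body[0] add  r5, r1, #48 -> r5=0xf3
body[1] mov  r1, #0x02 -> r1=0x02
body[2] add  r5, r4, r4 -> r5=0xe2
body[3] sub  r2, r1, r0 -> r2=0x44
body[4] mov  r1, #0xf9 -> r1=0xf9
body[5] xor  r1, r5, r3 -> r1=0x84
body[6] sub  r0, r5, #28 -> r0=0xc6
epilogue: pop r5=0x0a, sp=0x9e
r1 is caller-saved -> body value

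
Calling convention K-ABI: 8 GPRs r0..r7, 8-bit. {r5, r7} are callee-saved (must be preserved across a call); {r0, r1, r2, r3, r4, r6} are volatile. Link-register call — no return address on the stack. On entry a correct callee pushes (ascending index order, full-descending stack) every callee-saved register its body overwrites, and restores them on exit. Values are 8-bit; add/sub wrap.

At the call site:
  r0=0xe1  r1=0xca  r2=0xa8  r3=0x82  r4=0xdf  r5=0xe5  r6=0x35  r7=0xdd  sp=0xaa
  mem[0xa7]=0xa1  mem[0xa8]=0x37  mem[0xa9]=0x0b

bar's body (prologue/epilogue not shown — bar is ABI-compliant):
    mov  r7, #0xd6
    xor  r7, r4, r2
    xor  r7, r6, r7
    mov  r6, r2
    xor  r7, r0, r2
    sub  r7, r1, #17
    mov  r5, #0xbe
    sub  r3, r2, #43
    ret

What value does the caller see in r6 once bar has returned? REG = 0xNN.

prologue: push r5 → mem[0xa9]=0xe5, sp=0xa9
prologue: push r7 → mem[0xa8]=0xdd, sp=0xa8
body[0] mov  r7, #0xd6 → r7=0xd6
body[1] xor  r7, r4, r2 → r7=0x77
body[2] xor  r7, r6, r7 → r7=0x42
body[3] mov  r6, r2 → r6=0xa8
body[4] xor  r7, r0, r2 → r7=0x49
body[5] sub  r7, r1, #17 → r7=0xb9
body[6] mov  r5, #0xbe → r5=0xbe
body[7] sub  r3, r2, #43 → r3=0x7d
epilogue: pop r7=0xdd, sp=0xa9
epilogue: pop r5=0xe5, sp=0xaa
r6 is caller-saved → body value

REG = 0xa8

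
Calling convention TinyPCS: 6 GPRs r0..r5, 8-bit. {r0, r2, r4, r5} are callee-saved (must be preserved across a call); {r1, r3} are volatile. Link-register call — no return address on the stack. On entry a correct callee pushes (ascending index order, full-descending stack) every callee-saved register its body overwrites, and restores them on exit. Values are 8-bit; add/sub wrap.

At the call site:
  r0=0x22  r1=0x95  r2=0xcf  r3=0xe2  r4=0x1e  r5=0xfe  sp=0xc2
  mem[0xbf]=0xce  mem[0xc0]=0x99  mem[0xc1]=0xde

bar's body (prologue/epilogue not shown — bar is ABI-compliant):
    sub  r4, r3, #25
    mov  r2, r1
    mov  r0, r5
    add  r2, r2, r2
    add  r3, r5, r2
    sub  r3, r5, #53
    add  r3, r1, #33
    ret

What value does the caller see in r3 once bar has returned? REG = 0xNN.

prologue: push r0 → mem[0xc1]=0x22, sp=0xc1
prologue: push r2 → mem[0xc0]=0xcf, sp=0xc0
prologue: push r4 → mem[0xbf]=0x1e, sp=0xbf
body[0] sub  r4, r3, #25 → r4=0xc9
body[1] mov  r2, r1 → r2=0x95
body[2] mov  r0, r5 → r0=0xfe
body[3] add  r2, r2, r2 → r2=0x2a
body[4] add  r3, r5, r2 → r3=0x28
body[5] sub  r3, r5, #53 → r3=0xc9
body[6] add  r3, r1, #33 → r3=0xb6
epilogue: pop r4=0x1e, sp=0xc0
epilogue: pop r2=0xcf, sp=0xc1
epilogue: pop r0=0x22, sp=0xc2
r3 is caller-saved → body value

REG = 0xb6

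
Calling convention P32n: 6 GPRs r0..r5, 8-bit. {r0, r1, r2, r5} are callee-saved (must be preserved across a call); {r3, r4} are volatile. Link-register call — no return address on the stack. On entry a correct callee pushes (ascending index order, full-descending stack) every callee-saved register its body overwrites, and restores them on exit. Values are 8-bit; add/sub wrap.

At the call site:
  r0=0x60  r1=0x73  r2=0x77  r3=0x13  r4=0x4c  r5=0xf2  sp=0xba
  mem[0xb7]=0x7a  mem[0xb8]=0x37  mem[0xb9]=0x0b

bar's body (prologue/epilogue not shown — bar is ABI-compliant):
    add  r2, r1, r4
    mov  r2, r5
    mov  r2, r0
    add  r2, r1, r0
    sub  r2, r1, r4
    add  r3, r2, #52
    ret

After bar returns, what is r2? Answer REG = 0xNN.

prologue: push r2 -> mem[0xb9]=0x77, sp=0xb9
body[0] add  r2, r1, r4 -> r2=0xbf
body[1] mov  r2, r5 -> r2=0xf2
body[2] mov  r2, r0 -> r2=0x60
body[3] add  r2, r1, r0 -> r2=0xd3
body[4] sub  r2, r1, r4 -> r2=0x27
body[5] add  r3, r2, #52 -> r3=0x5b
epilogue: pop r2=0x77, sp=0xba
r2 is callee-saved -> restored

REG = 0x77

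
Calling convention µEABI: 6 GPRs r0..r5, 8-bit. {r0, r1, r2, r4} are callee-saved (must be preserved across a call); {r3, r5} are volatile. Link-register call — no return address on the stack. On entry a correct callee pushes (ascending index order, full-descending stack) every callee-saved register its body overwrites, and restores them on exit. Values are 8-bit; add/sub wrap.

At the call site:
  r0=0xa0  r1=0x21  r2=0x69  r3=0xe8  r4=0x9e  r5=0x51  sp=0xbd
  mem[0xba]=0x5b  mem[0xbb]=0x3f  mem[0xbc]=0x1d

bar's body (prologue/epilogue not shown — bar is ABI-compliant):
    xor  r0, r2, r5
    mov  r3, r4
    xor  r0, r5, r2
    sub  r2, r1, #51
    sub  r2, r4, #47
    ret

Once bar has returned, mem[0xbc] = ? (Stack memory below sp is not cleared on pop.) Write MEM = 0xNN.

MEM = 0xa0

prologue: push r0 → mem[0xbc]=0xa0, sp=0xbc
prologue: push r2 → mem[0xbb]=0x69, sp=0xbb
body[0] xor  r0, r2, r5 → r0=0x38
body[1] mov  r3, r4 → r3=0x9e
body[2] xor  r0, r5, r2 → r0=0x38
body[3] sub  r2, r1, #51 → r2=0xee
body[4] sub  r2, r4, #47 → r2=0x6f
epilogue: pop r2=0x69, sp=0xbc
epilogue: pop r0=0xa0, sp=0xbd
prologue pushed ['r0', 'r2'] at ['0xbc', '0xbb']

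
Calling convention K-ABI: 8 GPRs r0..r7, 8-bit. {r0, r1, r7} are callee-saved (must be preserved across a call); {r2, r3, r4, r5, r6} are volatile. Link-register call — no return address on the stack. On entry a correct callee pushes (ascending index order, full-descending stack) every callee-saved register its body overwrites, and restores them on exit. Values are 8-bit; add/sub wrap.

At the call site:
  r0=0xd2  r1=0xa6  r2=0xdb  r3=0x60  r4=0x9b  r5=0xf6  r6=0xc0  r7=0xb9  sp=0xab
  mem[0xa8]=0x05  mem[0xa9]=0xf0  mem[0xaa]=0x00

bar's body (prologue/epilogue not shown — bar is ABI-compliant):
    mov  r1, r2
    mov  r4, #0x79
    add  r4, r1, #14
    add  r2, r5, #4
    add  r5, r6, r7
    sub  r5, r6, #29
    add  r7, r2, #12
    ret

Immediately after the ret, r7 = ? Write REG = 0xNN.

REG = 0xb9

prologue: push r1 → mem[0xaa]=0xa6, sp=0xaa
prologue: push r7 → mem[0xa9]=0xb9, sp=0xa9
body[0] mov  r1, r2 → r1=0xdb
body[1] mov  r4, #0x79 → r4=0x79
body[2] add  r4, r1, #14 → r4=0xe9
body[3] add  r2, r5, #4 → r2=0xfa
body[4] add  r5, r6, r7 → r5=0x79
body[5] sub  r5, r6, #29 → r5=0xa3
body[6] add  r7, r2, #12 → r7=0x06
epilogue: pop r7=0xb9, sp=0xaa
epilogue: pop r1=0xa6, sp=0xab
r7 is callee-saved → restored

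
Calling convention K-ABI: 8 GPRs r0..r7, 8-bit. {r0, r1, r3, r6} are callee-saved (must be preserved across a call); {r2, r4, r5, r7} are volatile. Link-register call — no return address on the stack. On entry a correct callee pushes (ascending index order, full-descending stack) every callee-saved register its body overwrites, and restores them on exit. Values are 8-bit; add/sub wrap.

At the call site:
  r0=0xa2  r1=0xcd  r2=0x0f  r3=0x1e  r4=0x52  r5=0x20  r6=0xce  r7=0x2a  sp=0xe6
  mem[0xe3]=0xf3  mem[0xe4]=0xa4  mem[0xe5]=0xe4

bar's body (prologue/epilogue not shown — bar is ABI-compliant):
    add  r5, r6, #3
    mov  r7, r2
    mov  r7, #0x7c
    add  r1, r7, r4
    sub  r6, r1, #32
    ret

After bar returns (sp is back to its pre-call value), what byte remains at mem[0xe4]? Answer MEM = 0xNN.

MEM = 0xce

prologue: push r1 → mem[0xe5]=0xcd, sp=0xe5
prologue: push r6 → mem[0xe4]=0xce, sp=0xe4
body[0] add  r5, r6, #3 → r5=0xd1
body[1] mov  r7, r2 → r7=0x0f
body[2] mov  r7, #0x7c → r7=0x7c
body[3] add  r1, r7, r4 → r1=0xce
body[4] sub  r6, r1, #32 → r6=0xae
epilogue: pop r6=0xce, sp=0xe5
epilogue: pop r1=0xcd, sp=0xe6
prologue pushed ['r1', 'r6'] at ['0xe5', '0xe4']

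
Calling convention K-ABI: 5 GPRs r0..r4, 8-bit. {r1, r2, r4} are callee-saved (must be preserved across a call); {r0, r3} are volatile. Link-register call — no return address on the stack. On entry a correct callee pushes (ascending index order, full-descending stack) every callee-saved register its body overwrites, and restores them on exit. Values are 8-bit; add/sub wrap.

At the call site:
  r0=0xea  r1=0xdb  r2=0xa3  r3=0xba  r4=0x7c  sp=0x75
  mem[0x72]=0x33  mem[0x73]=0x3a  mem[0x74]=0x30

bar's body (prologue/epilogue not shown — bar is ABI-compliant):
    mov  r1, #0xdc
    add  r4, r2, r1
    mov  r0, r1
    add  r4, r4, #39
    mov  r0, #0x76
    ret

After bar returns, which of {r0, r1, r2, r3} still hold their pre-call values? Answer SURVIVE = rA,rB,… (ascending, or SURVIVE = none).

SURVIVE = r1,r2,r3

prologue: push r1 -> mem[0x74]=0xdb, sp=0x74
prologue: push r4 -> mem[0x73]=0x7c, sp=0x73
body[0] mov  r1, #0xdc -> r1=0xdc
body[1] add  r4, r2, r1 -> r4=0x7f
body[2] mov  r0, r1 -> r0=0xdc
body[3] add  r4, r4, #39 -> r4=0xa6
body[4] mov  r0, #0x76 -> r0=0x76
epilogue: pop r4=0x7c, sp=0x74
epilogue: pop r1=0xdb, sp=0x75
r0: caller-saved, written=True
r1: callee-saved, written=True
r2: callee-saved, written=False
r3: caller-saved, written=False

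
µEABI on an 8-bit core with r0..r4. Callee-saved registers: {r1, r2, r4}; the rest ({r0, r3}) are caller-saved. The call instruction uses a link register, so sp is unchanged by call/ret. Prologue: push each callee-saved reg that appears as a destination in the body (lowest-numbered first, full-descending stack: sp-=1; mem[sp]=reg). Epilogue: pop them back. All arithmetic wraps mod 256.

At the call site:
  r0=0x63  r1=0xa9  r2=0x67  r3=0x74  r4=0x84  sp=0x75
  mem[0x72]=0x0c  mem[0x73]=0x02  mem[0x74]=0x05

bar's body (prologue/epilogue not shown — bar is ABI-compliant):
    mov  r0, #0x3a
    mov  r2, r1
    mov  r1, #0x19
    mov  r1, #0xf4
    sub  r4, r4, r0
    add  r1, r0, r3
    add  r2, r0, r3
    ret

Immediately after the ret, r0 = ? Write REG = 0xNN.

REG = 0x3a

prologue: push r1 → mem[0x74]=0xa9, sp=0x74
prologue: push r2 → mem[0x73]=0x67, sp=0x73
prologue: push r4 → mem[0x72]=0x84, sp=0x72
body[0] mov  r0, #0x3a → r0=0x3a
body[1] mov  r2, r1 → r2=0xa9
body[2] mov  r1, #0x19 → r1=0x19
body[3] mov  r1, #0xf4 → r1=0xf4
body[4] sub  r4, r4, r0 → r4=0x4a
body[5] add  r1, r0, r3 → r1=0xae
body[6] add  r2, r0, r3 → r2=0xae
epilogue: pop r4=0x84, sp=0x73
epilogue: pop r2=0x67, sp=0x74
epilogue: pop r1=0xa9, sp=0x75
r0 is caller-saved → body value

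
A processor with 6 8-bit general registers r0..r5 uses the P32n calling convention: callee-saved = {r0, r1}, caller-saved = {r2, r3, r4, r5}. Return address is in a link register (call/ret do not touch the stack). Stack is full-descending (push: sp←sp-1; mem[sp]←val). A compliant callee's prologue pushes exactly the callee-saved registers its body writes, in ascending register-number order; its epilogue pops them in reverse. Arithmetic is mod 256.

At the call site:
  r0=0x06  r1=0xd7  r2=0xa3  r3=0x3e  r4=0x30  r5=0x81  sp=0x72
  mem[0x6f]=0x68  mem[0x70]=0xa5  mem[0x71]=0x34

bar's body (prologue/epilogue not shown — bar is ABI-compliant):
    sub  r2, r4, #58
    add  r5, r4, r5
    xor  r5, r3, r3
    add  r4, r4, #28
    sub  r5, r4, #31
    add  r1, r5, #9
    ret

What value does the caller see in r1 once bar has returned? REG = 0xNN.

REG = 0xd7

prologue: push r1 → mem[0x71]=0xd7, sp=0x71
body[0] sub  r2, r4, #58 → r2=0xf6
body[1] add  r5, r4, r5 → r5=0xb1
body[2] xor  r5, r3, r3 → r5=0x00
body[3] add  r4, r4, #28 → r4=0x4c
body[4] sub  r5, r4, #31 → r5=0x2d
body[5] add  r1, r5, #9 → r1=0x36
epilogue: pop r1=0xd7, sp=0x72
r1 is callee-saved → restored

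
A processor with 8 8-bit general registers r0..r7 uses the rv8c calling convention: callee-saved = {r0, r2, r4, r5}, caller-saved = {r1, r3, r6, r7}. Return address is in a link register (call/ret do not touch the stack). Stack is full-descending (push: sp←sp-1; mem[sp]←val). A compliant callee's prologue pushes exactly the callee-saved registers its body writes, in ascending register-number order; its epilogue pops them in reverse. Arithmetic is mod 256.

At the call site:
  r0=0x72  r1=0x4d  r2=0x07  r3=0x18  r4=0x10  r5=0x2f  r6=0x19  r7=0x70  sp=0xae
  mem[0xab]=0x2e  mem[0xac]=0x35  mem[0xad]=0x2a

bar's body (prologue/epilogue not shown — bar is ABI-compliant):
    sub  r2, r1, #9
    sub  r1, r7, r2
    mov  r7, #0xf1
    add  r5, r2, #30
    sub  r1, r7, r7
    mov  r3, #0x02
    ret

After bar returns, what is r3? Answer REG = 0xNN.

REG = 0x02

prologue: push r2 -> mem[0xad]=0x07, sp=0xad
prologue: push r5 -> mem[0xac]=0x2f, sp=0xac
body[0] sub  r2, r1, #9 -> r2=0x44
body[1] sub  r1, r7, r2 -> r1=0x2c
body[2] mov  r7, #0xf1 -> r7=0xf1
body[3] add  r5, r2, #30 -> r5=0x62
body[4] sub  r1, r7, r7 -> r1=0x00
body[5] mov  r3, #0x02 -> r3=0x02
epilogue: pop r5=0x2f, sp=0xad
epilogue: pop r2=0x07, sp=0xae
r3 is caller-saved -> body value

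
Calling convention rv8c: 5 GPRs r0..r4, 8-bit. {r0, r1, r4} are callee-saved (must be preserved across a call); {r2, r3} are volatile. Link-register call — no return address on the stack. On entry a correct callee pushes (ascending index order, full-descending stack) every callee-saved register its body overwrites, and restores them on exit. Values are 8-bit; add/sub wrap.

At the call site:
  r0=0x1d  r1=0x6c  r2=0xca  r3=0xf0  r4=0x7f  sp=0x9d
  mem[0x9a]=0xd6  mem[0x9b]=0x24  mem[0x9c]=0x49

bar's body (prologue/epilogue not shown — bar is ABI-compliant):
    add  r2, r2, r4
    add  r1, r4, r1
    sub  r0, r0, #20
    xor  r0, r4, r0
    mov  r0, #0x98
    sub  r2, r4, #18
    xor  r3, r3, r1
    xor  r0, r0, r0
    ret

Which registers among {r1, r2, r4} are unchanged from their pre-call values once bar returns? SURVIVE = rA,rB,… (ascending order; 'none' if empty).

prologue: push r0 -> mem[0x9c]=0x1d, sp=0x9c
prologue: push r1 -> mem[0x9b]=0x6c, sp=0x9b
body[0] add  r2, r2, r4 -> r2=0x49
body[1] add  r1, r4, r1 -> r1=0xeb
body[2] sub  r0, r0, #20 -> r0=0x09
body[3] xor  r0, r4, r0 -> r0=0x76
body[4] mov  r0, #0x98 -> r0=0x98
body[5] sub  r2, r4, #18 -> r2=0x6d
body[6] xor  r3, r3, r1 -> r3=0x1b
body[7] xor  r0, r0, r0 -> r0=0x00
epilogue: pop r1=0x6c, sp=0x9c
epilogue: pop r0=0x1d, sp=0x9d
r1: callee-saved, written=True
r2: caller-saved, written=True
r4: callee-saved, written=False

SURVIVE = r1,r4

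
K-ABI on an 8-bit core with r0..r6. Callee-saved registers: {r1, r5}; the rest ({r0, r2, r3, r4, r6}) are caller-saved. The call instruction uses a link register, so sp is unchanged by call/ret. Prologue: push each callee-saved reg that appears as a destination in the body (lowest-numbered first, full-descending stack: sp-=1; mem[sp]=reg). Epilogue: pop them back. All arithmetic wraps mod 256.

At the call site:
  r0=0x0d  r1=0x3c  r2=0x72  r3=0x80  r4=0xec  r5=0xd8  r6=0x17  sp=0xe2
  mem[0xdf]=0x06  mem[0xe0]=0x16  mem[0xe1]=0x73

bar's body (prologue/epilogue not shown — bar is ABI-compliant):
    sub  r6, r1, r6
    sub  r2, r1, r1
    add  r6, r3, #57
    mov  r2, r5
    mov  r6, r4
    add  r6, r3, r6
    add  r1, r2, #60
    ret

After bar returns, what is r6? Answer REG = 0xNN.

REG = 0x6c

prologue: push r1 -> mem[0xe1]=0x3c, sp=0xe1
body[0] sub  r6, r1, r6 -> r6=0x25
body[1] sub  r2, r1, r1 -> r2=0x00
body[2] add  r6, r3, #57 -> r6=0xb9
body[3] mov  r2, r5 -> r2=0xd8
body[4] mov  r6, r4 -> r6=0xec
body[5] add  r6, r3, r6 -> r6=0x6c
body[6] add  r1, r2, #60 -> r1=0x14
epilogue: pop r1=0x3c, sp=0xe2
r6 is caller-saved -> body value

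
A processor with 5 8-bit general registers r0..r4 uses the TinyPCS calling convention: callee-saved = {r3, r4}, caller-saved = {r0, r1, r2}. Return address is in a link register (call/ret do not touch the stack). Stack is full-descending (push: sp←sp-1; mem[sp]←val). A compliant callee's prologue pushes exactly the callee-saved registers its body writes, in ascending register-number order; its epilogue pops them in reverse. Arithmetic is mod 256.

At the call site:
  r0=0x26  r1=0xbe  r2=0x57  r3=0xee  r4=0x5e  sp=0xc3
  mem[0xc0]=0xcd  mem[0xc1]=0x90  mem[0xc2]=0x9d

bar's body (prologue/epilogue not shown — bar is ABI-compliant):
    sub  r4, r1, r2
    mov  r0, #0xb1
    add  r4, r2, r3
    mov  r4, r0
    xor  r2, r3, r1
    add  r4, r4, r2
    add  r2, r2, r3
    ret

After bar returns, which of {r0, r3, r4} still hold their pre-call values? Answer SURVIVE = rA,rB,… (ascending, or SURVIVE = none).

prologue: push r4 → mem[0xc2]=0x5e, sp=0xc2
body[0] sub  r4, r1, r2 → r4=0x67
body[1] mov  r0, #0xb1 → r0=0xb1
body[2] add  r4, r2, r3 → r4=0x45
body[3] mov  r4, r0 → r4=0xb1
body[4] xor  r2, r3, r1 → r2=0x50
body[5] add  r4, r4, r2 → r4=0x01
body[6] add  r2, r2, r3 → r2=0x3e
epilogue: pop r4=0x5e, sp=0xc3
r0: caller-saved, written=True
r3: callee-saved, written=False
r4: callee-saved, written=True

SURVIVE = r3,r4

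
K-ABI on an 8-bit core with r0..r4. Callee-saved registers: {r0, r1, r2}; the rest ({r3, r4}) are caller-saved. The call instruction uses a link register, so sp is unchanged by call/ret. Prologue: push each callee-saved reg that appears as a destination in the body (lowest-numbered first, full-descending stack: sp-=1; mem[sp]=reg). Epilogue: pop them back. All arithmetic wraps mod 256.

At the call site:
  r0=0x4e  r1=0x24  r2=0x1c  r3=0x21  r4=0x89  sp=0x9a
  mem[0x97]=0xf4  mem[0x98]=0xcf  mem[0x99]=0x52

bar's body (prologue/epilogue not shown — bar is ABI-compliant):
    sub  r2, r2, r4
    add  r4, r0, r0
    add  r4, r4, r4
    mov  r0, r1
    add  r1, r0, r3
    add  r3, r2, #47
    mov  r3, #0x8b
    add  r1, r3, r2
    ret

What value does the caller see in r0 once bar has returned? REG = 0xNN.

REG = 0x4e

prologue: push r0 → mem[0x99]=0x4e, sp=0x99
prologue: push r1 → mem[0x98]=0x24, sp=0x98
prologue: push r2 → mem[0x97]=0x1c, sp=0x97
body[0] sub  r2, r2, r4 → r2=0x93
body[1] add  r4, r0, r0 → r4=0x9c
body[2] add  r4, r4, r4 → r4=0x38
body[3] mov  r0, r1 → r0=0x24
body[4] add  r1, r0, r3 → r1=0x45
body[5] add  r3, r2, #47 → r3=0xc2
body[6] mov  r3, #0x8b → r3=0x8b
body[7] add  r1, r3, r2 → r1=0x1e
epilogue: pop r2=0x1c, sp=0x98
epilogue: pop r1=0x24, sp=0x99
epilogue: pop r0=0x4e, sp=0x9a
r0 is callee-saved → restored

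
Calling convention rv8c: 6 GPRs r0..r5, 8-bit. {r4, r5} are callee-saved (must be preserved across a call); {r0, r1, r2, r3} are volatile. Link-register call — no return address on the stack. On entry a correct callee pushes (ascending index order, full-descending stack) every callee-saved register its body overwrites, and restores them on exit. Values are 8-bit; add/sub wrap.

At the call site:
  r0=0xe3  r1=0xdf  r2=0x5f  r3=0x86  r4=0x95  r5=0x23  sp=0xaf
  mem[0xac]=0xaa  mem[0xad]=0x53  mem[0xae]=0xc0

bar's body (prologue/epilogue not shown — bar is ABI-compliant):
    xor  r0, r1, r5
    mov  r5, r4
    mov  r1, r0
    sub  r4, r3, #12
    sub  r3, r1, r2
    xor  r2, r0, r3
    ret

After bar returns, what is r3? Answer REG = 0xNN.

prologue: push r4 -> mem[0xae]=0x95, sp=0xae
prologue: push r5 -> mem[0xad]=0x23, sp=0xad
body[0] xor  r0, r1, r5 -> r0=0xfc
body[1] mov  r5, r4 -> r5=0x95
body[2] mov  r1, r0 -> r1=0xfc
body[3] sub  r4, r3, #12 -> r4=0x7a
body[4] sub  r3, r1, r2 -> r3=0x9d
body[5] xor  r2, r0, r3 -> r2=0x61
epilogue: pop r5=0x23, sp=0xae
epilogue: pop r4=0x95, sp=0xaf
r3 is caller-saved -> body value

REG = 0x9d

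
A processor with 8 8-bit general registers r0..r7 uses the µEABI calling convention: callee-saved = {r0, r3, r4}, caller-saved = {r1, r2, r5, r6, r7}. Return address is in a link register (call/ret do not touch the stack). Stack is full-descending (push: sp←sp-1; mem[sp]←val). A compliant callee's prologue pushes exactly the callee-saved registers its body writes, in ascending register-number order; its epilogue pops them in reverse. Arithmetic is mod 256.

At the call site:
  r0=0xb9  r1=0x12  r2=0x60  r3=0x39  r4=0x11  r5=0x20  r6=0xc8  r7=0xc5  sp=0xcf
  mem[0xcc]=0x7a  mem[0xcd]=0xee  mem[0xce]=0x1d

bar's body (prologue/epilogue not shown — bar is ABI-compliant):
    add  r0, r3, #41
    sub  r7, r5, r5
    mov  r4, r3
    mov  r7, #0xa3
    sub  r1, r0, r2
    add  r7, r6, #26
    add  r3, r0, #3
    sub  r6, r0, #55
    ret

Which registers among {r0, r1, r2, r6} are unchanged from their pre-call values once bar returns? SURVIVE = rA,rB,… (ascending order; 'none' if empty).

prologue: push r0 -> mem[0xce]=0xb9, sp=0xce
prologue: push r3 -> mem[0xcd]=0x39, sp=0xcd
prologue: push r4 -> mem[0xcc]=0x11, sp=0xcc
body[0] add  r0, r3, #41 -> r0=0x62
body[1] sub  r7, r5, r5 -> r7=0x00
body[2] mov  r4, r3 -> r4=0x39
body[3] mov  r7, #0xa3 -> r7=0xa3
body[4] sub  r1, r0, r2 -> r1=0x02
body[5] add  r7, r6, #26 -> r7=0xe2
body[6] add  r3, r0, #3 -> r3=0x65
body[7] sub  r6, r0, #55 -> r6=0x2b
epilogue: pop r4=0x11, sp=0xcd
epilogue: pop r3=0x39, sp=0xce
epilogue: pop r0=0xb9, sp=0xcf
r0: callee-saved, written=True
r1: caller-saved, written=True
r2: caller-saved, written=False
r6: caller-saved, written=True

SURVIVE = r0,r2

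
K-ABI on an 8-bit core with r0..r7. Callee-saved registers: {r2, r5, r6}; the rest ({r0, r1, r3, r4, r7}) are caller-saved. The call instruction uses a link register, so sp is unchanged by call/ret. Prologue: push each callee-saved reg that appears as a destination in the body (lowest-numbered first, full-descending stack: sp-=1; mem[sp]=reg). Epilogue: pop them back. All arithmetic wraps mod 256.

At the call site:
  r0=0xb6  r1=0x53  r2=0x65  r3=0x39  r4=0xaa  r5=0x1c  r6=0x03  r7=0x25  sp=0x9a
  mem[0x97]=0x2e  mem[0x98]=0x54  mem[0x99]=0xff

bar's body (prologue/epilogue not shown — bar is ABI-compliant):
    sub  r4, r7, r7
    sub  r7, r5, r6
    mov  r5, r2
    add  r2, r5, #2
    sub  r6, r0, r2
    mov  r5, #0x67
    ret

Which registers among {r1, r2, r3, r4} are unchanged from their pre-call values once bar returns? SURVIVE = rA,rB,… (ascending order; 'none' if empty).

prologue: push r2 → mem[0x99]=0x65, sp=0x99
prologue: push r5 → mem[0x98]=0x1c, sp=0x98
prologue: push r6 → mem[0x97]=0x03, sp=0x97
body[0] sub  r4, r7, r7 → r4=0x00
body[1] sub  r7, r5, r6 → r7=0x19
body[2] mov  r5, r2 → r5=0x65
body[3] add  r2, r5, #2 → r2=0x67
body[4] sub  r6, r0, r2 → r6=0x4f
body[5] mov  r5, #0x67 → r5=0x67
epilogue: pop r6=0x03, sp=0x98
epilogue: pop r5=0x1c, sp=0x99
epilogue: pop r2=0x65, sp=0x9a
r1: caller-saved, written=False
r2: callee-saved, written=True
r3: caller-saved, written=False
r4: caller-saved, written=True

SURVIVE = r1,r2,r3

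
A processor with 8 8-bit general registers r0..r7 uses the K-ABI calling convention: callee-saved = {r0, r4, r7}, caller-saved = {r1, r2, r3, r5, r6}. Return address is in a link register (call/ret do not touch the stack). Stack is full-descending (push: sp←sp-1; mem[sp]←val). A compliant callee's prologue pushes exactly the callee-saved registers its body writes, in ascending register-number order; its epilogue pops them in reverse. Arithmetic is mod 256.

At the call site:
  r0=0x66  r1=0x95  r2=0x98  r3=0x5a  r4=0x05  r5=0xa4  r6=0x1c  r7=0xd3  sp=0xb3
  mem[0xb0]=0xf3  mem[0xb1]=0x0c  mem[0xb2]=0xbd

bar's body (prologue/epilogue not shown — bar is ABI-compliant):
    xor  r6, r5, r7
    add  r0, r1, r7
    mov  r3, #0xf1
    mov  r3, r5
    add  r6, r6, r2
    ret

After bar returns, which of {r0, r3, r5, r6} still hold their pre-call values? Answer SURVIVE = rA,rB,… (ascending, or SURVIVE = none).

SURVIVE = r0,r5

prologue: push r0 → mem[0xb2]=0x66, sp=0xb2
body[0] xor  r6, r5, r7 → r6=0x77
body[1] add  r0, r1, r7 → r0=0x68
body[2] mov  r3, #0xf1 → r3=0xf1
body[3] mov  r3, r5 → r3=0xa4
body[4] add  r6, r6, r2 → r6=0x0f
epilogue: pop r0=0x66, sp=0xb3
r0: callee-saved, written=True
r3: caller-saved, written=True
r5: caller-saved, written=False
r6: caller-saved, written=True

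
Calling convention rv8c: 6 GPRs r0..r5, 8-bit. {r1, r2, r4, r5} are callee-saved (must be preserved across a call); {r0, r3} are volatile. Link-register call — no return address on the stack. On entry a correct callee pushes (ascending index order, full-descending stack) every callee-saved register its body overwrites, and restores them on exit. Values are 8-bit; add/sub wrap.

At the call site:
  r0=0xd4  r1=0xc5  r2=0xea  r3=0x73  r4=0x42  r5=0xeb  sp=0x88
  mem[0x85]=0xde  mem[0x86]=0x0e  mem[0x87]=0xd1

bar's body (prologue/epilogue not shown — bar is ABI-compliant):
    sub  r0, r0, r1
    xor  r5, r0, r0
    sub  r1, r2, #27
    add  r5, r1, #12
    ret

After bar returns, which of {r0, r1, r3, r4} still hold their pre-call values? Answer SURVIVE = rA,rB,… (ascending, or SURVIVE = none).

SURVIVE = r1,r3,r4

prologue: push r1 -> mem[0x87]=0xc5, sp=0x87
prologue: push r5 -> mem[0x86]=0xeb, sp=0x86
body[0] sub  r0, r0, r1 -> r0=0x0f
body[1] xor  r5, r0, r0 -> r5=0x00
body[2] sub  r1, r2, #27 -> r1=0xcf
body[3] add  r5, r1, #12 -> r5=0xdb
epilogue: pop r5=0xeb, sp=0x87
epilogue: pop r1=0xc5, sp=0x88
r0: caller-saved, written=True
r1: callee-saved, written=True
r3: caller-saved, written=False
r4: callee-saved, written=False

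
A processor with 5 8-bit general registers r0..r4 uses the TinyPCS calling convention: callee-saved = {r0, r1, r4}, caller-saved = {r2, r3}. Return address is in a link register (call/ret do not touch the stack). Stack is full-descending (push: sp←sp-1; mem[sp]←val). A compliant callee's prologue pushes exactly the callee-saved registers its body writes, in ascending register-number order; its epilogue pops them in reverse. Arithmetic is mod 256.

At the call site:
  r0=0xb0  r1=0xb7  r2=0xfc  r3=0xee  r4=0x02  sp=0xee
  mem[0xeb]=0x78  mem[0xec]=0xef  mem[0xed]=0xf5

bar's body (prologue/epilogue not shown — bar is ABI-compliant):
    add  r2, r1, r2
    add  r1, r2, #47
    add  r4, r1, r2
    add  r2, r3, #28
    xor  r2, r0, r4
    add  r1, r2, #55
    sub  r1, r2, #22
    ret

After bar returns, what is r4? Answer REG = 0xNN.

prologue: push r1 → mem[0xed]=0xb7, sp=0xed
prologue: push r4 → mem[0xec]=0x02, sp=0xec
body[0] add  r2, r1, r2 → r2=0xb3
body[1] add  r1, r2, #47 → r1=0xe2
body[2] add  r4, r1, r2 → r4=0x95
body[3] add  r2, r3, #28 → r2=0x0a
body[4] xor  r2, r0, r4 → r2=0x25
body[5] add  r1, r2, #55 → r1=0x5c
body[6] sub  r1, r2, #22 → r1=0x0f
epilogue: pop r4=0x02, sp=0xed
epilogue: pop r1=0xb7, sp=0xee
r4 is callee-saved → restored

REG = 0x02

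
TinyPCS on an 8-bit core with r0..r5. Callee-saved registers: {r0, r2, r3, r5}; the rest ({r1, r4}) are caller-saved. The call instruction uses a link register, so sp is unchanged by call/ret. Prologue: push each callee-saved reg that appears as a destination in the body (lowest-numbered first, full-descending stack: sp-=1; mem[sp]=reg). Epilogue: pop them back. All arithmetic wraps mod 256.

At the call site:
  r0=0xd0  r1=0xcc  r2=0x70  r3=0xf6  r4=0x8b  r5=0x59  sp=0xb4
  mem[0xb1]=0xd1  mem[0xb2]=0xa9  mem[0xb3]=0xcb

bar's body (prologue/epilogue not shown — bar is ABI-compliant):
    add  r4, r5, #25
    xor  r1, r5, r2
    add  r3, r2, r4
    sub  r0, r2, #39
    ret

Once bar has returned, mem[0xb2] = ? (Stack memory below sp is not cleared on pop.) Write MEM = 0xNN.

prologue: push r0 → mem[0xb3]=0xd0, sp=0xb3
prologue: push r3 → mem[0xb2]=0xf6, sp=0xb2
body[0] add  r4, r5, #25 → r4=0x72
body[1] xor  r1, r5, r2 → r1=0x29
body[2] add  r3, r2, r4 → r3=0xe2
body[3] sub  r0, r2, #39 → r0=0x49
epilogue: pop r3=0xf6, sp=0xb3
epilogue: pop r0=0xd0, sp=0xb4
prologue pushed ['r0', 'r3'] at ['0xb3', '0xb2']

MEM = 0xf6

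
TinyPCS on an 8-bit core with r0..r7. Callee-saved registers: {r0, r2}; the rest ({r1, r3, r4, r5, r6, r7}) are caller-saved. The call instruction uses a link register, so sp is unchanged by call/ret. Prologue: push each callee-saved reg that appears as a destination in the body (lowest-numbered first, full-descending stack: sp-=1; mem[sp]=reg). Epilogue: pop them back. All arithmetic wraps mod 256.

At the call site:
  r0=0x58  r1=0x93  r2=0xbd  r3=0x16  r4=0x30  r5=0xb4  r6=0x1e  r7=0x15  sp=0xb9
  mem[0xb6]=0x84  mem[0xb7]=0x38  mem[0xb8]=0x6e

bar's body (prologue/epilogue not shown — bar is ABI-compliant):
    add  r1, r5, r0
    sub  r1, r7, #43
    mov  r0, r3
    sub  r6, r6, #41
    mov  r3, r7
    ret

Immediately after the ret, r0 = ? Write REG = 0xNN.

prologue: push r0 → mem[0xb8]=0x58, sp=0xb8
body[0] add  r1, r5, r0 → r1=0x0c
body[1] sub  r1, r7, #43 → r1=0xea
body[2] mov  r0, r3 → r0=0x16
body[3] sub  r6, r6, #41 → r6=0xf5
body[4] mov  r3, r7 → r3=0x15
epilogue: pop r0=0x58, sp=0xb9
r0 is callee-saved → restored

REG = 0x58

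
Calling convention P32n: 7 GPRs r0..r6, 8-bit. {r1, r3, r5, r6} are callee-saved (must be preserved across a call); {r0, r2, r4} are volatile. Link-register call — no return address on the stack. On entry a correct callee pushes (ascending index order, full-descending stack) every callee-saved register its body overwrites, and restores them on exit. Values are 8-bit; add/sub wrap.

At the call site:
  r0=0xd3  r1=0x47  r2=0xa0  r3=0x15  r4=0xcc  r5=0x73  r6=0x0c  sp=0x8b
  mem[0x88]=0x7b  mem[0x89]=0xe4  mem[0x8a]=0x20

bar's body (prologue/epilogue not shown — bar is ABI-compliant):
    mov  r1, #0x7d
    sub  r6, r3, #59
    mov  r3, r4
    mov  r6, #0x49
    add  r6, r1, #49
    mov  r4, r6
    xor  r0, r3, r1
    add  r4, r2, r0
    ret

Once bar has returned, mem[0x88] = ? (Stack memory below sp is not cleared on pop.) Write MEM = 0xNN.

MEM = 0x0c

prologue: push r1 -> mem[0x8a]=0x47, sp=0x8a
prologue: push r3 -> mem[0x89]=0x15, sp=0x89
prologue: push r6 -> mem[0x88]=0x0c, sp=0x88
body[0] mov  r1, #0x7d -> r1=0x7d
body[1] sub  r6, r3, #59 -> r6=0xda
body[2] mov  r3, r4 -> r3=0xcc
body[3] mov  r6, #0x49 -> r6=0x49
body[4] add  r6, r1, #49 -> r6=0xae
body[5] mov  r4, r6 -> r4=0xae
body[6] xor  r0, r3, r1 -> r0=0xb1
body[7] add  r4, r2, r0 -> r4=0x51
epilogue: pop r6=0x0c, sp=0x89
epilogue: pop r3=0x15, sp=0x8a
epilogue: pop r1=0x47, sp=0x8b
prologue pushed ['r1', 'r3', 'r6'] at ['0x8a', '0x89', '0x88']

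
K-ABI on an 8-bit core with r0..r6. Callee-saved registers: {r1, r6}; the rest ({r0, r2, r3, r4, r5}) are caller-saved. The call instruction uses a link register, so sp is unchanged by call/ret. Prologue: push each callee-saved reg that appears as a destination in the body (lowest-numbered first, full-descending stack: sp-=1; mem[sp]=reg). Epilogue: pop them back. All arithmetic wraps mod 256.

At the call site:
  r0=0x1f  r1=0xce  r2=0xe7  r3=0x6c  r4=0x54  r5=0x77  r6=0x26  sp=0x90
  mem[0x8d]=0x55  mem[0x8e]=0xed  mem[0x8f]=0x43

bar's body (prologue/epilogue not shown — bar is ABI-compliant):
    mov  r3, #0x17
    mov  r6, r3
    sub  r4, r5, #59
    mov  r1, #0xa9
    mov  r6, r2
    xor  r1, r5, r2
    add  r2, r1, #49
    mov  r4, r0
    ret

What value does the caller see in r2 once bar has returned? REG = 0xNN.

REG = 0xc1

prologue: push r1 → mem[0x8f]=0xce, sp=0x8f
prologue: push r6 → mem[0x8e]=0x26, sp=0x8e
body[0] mov  r3, #0x17 → r3=0x17
body[1] mov  r6, r3 → r6=0x17
body[2] sub  r4, r5, #59 → r4=0x3c
body[3] mov  r1, #0xa9 → r1=0xa9
body[4] mov  r6, r2 → r6=0xe7
body[5] xor  r1, r5, r2 → r1=0x90
body[6] add  r2, r1, #49 → r2=0xc1
body[7] mov  r4, r0 → r4=0x1f
epilogue: pop r6=0x26, sp=0x8f
epilogue: pop r1=0xce, sp=0x90
r2 is caller-saved → body value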